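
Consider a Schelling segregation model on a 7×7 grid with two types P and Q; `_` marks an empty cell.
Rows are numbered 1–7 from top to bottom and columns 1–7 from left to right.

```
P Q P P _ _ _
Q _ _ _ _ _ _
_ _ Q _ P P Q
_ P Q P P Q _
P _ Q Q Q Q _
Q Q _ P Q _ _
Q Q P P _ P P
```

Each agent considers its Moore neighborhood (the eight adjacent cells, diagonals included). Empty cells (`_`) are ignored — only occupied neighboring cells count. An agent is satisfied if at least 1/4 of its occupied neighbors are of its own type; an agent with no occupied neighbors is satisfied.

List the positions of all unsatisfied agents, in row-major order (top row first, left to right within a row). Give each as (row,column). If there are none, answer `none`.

(1,1)P 0/2 ✗
(1,2)Q 1/3 ✓
(1,3)P 1/2 ✓
(1,4)P 1/1 ✓
(2,1)Q 1/2 ✓
(3,3)Q 1/3 ✓
(3,5)P 3/4 ✓
(3,6)P 2/4 ✓
(3,7)Q 1/2 ✓
(4,2)P 1/4 ✓
(4,3)Q 3/5 ✓
(4,4)P 2/7 ✓
(4,5)P 3/7 ✓
(4,6)Q 3/6 ✓
(5,1)P 1/3 ✓
(5,3)Q 3/6 ✓
(5,4)Q 4/7 ✓
(5,5)Q 4/7 ✓
(5,6)Q 3/4 ✓
(6,1)Q 3/4 ✓
(6,2)Q 4/6 ✓
(6,4)P 2/6 ✓
(6,5)Q 3/6 ✓
(7,1)Q 3/3 ✓
(7,2)Q 3/4 ✓
(7,3)P 2/4 ✓
(7,4)P 2/3 ✓
(7,6)P 1/2 ✓
(7,7)P 1/1 ✓

(1,1)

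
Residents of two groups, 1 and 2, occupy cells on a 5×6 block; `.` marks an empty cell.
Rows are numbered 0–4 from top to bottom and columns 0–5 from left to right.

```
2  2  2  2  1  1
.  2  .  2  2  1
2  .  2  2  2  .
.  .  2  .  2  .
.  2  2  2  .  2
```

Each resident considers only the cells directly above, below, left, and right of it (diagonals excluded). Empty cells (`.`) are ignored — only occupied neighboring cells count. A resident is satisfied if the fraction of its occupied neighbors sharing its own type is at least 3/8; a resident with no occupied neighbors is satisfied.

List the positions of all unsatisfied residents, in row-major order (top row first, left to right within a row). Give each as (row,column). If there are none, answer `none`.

(0,4)

(0,0)2 1/1 satisfied
(0,1)2 3/3 satisfied
(0,2)2 2/2 satisfied
(0,3)2 2/3 satisfied
(0,4)1 1/3 not
(0,5)1 2/2 satisfied
(1,1)2 1/1 satisfied
(1,3)2 3/3 satisfied
(1,4)2 2/4 satisfied
(1,5)1 1/2 satisfied
(2,0)2 0/0 satisfied
(2,2)2 2/2 satisfied
(2,3)2 3/3 satisfied
(2,4)2 3/3 satisfied
(3,2)2 2/2 satisfied
(3,4)2 1/1 satisfied
(4,1)2 1/1 satisfied
(4,2)2 3/3 satisfied
(4,3)2 1/1 satisfied
(4,5)2 0/0 satisfied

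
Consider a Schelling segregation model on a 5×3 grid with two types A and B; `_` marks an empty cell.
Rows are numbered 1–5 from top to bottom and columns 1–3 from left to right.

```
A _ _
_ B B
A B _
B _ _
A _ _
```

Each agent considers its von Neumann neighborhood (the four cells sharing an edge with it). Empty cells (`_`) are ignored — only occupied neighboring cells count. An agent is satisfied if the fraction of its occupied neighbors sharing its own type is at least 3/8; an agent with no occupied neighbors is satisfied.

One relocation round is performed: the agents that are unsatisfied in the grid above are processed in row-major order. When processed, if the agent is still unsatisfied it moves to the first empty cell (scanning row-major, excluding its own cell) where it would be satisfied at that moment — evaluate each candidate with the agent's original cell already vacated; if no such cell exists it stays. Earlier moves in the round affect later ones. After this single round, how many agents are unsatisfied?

1

Initially unsatisfied (in order): (3,1), (4,1), (5,1).
  (3,1) → (1,2).
  (4,1) → (1,3).
  (5,1): now satisfied by earlier moves; stays.
Resulting grid:
A A B
_ B B
_ B _
_ _ _
A _ _
Unsatisfied now: (1,2).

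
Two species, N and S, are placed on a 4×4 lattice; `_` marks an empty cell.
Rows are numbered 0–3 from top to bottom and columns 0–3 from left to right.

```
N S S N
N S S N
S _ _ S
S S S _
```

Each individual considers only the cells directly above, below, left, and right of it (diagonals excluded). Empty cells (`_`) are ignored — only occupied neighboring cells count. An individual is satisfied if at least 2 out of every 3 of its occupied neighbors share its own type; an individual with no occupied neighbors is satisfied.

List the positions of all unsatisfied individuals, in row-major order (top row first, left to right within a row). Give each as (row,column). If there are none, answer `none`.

(0,0), (0,3), (1,0), (1,3), (2,0), (2,3)

(0,0)N 1/2 not
(0,1)S 2/3 satisfied
(0,2)S 2/3 satisfied
(0,3)N 1/2 not
(1,0)N 1/3 not
(1,1)S 2/3 satisfied
(1,2)S 2/3 satisfied
(1,3)N 1/3 not
(2,0)S 1/2 not
(2,3)S 0/1 not
(3,0)S 2/2 satisfied
(3,1)S 2/2 satisfied
(3,2)S 1/1 satisfied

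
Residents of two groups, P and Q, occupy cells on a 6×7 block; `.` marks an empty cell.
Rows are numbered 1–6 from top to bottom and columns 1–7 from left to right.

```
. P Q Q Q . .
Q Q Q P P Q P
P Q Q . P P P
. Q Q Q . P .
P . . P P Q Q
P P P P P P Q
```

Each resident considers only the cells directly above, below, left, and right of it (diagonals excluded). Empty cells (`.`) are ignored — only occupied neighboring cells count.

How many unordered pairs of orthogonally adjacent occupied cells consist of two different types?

15

Scan each occupied cell's neighbors to the right and below so each pair is counted once.
Row 1: P(1,2)–Q(1,3)≠ P(1,2)–Q(2,2)≠ Q(1,3)–Q(1,4)= Q(1,3)–Q(2,3)= Q(1,4)–Q(1,5)= Q(1,4)–P(2,4)≠ Q(1,5)–P(2,5)≠  → 4/7 unlike.
Row 2: Q(2,1)–Q(2,2)= Q(2,1)–P(3,1)≠ Q(2,2)–Q(2,3)= Q(2,2)–Q(3,2)= Q(2,3)–P(2,4)≠ Q(2,3)–Q(3,3)= P(2,4)–P(2,5)= P(2,5)–Q(2,6)≠ P(2,5)–P(3,5)= Q(2,6)–P(2,7)≠ Q(2,6)–P(3,6)≠ P(2,7)–P(3,7)=  → 5/12 unlike.
Row 3: P(3,1)–Q(3,2)≠ Q(3,2)–Q(3,3)= Q(3,2)–Q(4,2)= Q(3,3)–Q(4,3)= P(3,5)–P(3,6)= P(3,6)–P(3,7)= P(3,6)–P(4,6)=  → 1/7 unlike.
Row 4: Q(4,2)–Q(4,3)= Q(4,3)–Q(4,4)= Q(4,4)–P(5,4)≠ P(4,6)–Q(5,6)≠  → 2/4 unlike.
Row 5: P(5,1)–P(6,1)= P(5,4)–P(5,5)= P(5,4)–P(6,4)= P(5,5)–Q(5,6)≠ P(5,5)–P(6,5)= Q(5,6)–Q(5,7)= Q(5,6)–P(6,6)≠ Q(5,7)–Q(6,7)=  → 2/8 unlike.
Row 6: P(6,1)–P(6,2)= P(6,2)–P(6,3)= P(6,3)–P(6,4)= P(6,4)–P(6,5)= P(6,5)–P(6,6)= P(6,6)–Q(6,7)≠  → 1/6 unlike.
Total adjacent occupied pairs: 44; unlike-type pairs: 15.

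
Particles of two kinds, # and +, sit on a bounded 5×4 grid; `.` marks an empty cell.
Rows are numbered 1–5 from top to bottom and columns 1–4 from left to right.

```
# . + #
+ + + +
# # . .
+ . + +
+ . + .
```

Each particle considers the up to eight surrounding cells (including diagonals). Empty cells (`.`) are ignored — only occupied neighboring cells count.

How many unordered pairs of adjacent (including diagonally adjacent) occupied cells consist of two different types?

13

Scan each occupied cell's neighbors to the right and below (and the two forward diagonals) so each pair is counted once.
From row 1: 5 unlike of 8 pairs (running 5/8).
From row 2: 5 unlike of 8 pairs (running 10/16).
From row 3: 3 unlike of 4 pairs (running 13/20).
From row 4: 0 unlike of 4 pairs (running 13/24).
Total adjacent occupied pairs: 24; unlike-type pairs: 13.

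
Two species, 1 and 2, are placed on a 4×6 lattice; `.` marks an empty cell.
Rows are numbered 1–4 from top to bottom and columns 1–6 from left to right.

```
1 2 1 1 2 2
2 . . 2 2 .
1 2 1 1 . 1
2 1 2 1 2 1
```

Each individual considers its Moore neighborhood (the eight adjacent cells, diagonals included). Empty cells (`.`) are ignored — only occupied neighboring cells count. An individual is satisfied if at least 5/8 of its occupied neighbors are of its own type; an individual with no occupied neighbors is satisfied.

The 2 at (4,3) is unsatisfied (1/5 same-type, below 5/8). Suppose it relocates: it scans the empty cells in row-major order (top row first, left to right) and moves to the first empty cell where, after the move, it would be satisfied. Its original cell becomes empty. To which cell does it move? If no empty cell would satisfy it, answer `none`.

Vacating (4,3). Empty cells in order:
  (2,2): 3/7 same-type → still unsatisfied.
  (2,3): 3/7 same-type → still unsatisfied.
  (2,6): 3/4 same-type → satisfied — stop here.

(2,6)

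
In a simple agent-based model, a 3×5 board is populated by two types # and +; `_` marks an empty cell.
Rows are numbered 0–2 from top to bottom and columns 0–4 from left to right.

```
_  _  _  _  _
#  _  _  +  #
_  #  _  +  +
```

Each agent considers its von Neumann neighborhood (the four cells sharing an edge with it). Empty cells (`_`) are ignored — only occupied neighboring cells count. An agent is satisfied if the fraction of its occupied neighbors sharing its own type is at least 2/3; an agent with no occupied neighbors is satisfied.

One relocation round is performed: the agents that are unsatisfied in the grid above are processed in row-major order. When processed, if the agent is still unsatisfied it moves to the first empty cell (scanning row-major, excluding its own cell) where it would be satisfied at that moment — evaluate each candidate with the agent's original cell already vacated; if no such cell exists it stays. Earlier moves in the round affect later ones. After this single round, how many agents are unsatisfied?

Initially unsatisfied (in order): (1,3), (1,4), (2,4).
  (1,3) → (0,1).
  (1,4) → (0,3).
  (2,4): now satisfied by earlier moves; stays.
Resulting grid:
_ + _ # _
# _ _ _ _
_ # _ + +
All satisfied now.

0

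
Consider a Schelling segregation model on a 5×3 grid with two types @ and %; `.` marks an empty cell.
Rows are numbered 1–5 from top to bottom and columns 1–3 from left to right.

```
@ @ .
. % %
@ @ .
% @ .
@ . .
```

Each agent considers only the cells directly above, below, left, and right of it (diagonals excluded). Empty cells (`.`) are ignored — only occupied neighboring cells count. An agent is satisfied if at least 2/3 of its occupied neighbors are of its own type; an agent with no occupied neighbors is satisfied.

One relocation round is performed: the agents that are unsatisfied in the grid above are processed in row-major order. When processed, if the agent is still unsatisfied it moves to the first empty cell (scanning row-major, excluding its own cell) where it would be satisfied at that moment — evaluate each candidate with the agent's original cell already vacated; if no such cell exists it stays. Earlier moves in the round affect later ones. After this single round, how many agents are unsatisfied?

0

Initially unsatisfied (in order): (1,2), (2,2), (3,1), (4,1), (4,2), (5,1).
  (1,2) → (2,1).
  (2,2) → (1,3).
  (3,1): now satisfied by earlier moves; stays.
  (4,1) → (5,3).
  (4,2): now satisfied by earlier moves; stays.
  (5,1): now satisfied by earlier moves; stays.
Resulting grid:
@ . %
@ . %
@ @ .
. @ .
@ . %
All satisfied now.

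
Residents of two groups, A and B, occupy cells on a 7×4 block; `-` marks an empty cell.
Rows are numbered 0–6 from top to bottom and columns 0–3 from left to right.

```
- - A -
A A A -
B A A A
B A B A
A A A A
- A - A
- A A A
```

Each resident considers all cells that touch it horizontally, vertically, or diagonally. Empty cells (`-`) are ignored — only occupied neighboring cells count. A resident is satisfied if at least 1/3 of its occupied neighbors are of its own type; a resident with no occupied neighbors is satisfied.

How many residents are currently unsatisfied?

Row 0: (0,2)A 2/2 satisfied
Row 1: (1,0)A 2/3 satisfied · (1,1)A 5/6 satisfied · (1,2)A 5/5 satisfied
Row 2: (2,0)B 1/5 not · (2,1)A 5/8 satisfied · (2,2)A 6/7 satisfied · (2,3)A 3/4 satisfied
Row 3: (3,0)B 1/5 not · (3,1)A 5/8 satisfied · (3,2)B 0/8 not · (3,3)A 4/5 satisfied
Row 4: (4,0)A 3/4 satisfied · (4,1)A 4/6 satisfied · (4,2)A 6/7 satisfied · (4,3)A 3/4 satisfied
Row 5: (5,1)A 5/5 satisfied · (5,3)A 4/4 satisfied
Row 6: (6,1)A 2/2 satisfied · (6,2)A 4/4 satisfied · (6,3)A 2/2 satisfied
Unsatisfied: (2,0), (3,0), (3,2) — 3 in total.

3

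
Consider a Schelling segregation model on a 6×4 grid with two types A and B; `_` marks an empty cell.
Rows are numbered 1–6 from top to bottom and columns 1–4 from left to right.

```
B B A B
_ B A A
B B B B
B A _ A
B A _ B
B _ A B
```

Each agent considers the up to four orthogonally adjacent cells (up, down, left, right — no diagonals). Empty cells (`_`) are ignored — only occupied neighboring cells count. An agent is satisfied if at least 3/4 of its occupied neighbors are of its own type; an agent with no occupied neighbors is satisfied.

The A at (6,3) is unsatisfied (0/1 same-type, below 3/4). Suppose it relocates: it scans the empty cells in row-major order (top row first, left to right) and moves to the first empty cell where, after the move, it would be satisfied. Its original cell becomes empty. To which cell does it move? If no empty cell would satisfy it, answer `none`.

none

Vacating (6,3). Empty cells in order:
  (2,1): 0/3 same-type → still unsatisfied.
  (4,3): 2/3 same-type → still unsatisfied.
  (5,3): 1/2 same-type → still unsatisfied.
  (6,2): 1/2 same-type → still unsatisfied.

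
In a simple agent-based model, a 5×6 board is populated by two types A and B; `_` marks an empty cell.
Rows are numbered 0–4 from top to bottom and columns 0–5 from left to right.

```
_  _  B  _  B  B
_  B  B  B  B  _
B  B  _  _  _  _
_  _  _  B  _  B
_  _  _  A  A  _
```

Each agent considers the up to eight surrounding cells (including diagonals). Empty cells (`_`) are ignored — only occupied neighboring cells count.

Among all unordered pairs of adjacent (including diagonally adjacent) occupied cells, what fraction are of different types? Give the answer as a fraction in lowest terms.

Scan each occupied cell's neighbors to the right and below (and the two forward diagonals) so each pair is counted once.
Row 0: B(0,2)–B(1,2)= B(0,2)–B(1,3)= B(0,2)–B(1,1)= B(0,4)–B(0,5)= B(0,4)–B(1,4)= B(0,4)–B(1,3)= B(0,5)–B(1,4)=  → 0/7 unlike.
Row 1: B(1,1)–B(1,2)= B(1,1)–B(2,1)= B(1,1)–B(2,0)= B(1,2)–B(1,3)= B(1,2)–B(2,1)= B(1,3)–B(1,4)=  → 0/6 unlike.
Row 2: B(2,0)–B(2,1)=  → 0/1 unlike.
Row 3: B(3,3)–A(4,3)≠ B(3,3)–A(4,4)≠ B(3,5)–A(4,4)≠  → 3/3 unlike.
Row 4: A(4,3)–A(4,4)=  → 0/1 unlike.
Total adjacent occupied pairs: 18; unlike-type pairs: 3.
3/18 reduces to 1/6.

1/6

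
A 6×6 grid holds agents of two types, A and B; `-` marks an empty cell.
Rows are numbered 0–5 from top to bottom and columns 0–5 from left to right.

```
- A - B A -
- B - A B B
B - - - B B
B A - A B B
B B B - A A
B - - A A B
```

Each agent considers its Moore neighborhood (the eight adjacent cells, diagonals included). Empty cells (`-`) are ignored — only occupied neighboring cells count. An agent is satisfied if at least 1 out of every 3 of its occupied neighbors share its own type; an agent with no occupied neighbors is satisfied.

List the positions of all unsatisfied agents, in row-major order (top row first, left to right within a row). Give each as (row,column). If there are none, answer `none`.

Row 0: (0,1)A 0/1 not · (0,3)B 1/3 satisfied · (0,4)A 1/4 not
Row 1: (1,1)B 1/2 satisfied · (1,3)A 1/4 not · (1,4)B 4/6 satisfied · (1,5)B 3/4 satisfied
Row 2: (2,0)B 2/3 satisfied · (2,4)B 5/7 satisfied · (2,5)B 5/5 satisfied
Row 3: (3,0)B 3/4 satisfied · (3,1)A 0/5 not · (3,3)A 1/4 not · (3,4)B 3/6 satisfied · (3,5)B 3/5 satisfied
Row 4: (4,0)B 3/4 satisfied · (4,1)B 4/5 satisfied · (4,2)B 1/4 not · (4,4)A 4/7 satisfied · (4,5)A 2/5 satisfied
Row 5: (5,0)B 2/2 satisfied · (5,3)A 2/3 satisfied · (5,4)A 3/4 satisfied · (5,5)B 0/3 not

(0,1), (0,4), (1,3), (3,1), (3,3), (4,2), (5,5)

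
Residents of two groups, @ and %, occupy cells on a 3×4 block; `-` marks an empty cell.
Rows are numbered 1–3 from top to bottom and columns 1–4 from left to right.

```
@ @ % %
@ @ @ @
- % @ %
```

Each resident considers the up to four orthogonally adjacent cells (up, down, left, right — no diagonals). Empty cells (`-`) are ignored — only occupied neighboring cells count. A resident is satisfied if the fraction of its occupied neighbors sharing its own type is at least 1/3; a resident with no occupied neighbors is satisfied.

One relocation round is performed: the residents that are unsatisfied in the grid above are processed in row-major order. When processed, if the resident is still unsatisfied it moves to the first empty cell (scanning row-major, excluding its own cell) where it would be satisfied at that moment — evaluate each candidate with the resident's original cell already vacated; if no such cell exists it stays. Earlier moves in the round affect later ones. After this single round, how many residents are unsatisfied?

0

Initially unsatisfied (in order): (3,2), (3,4).
  (3,2): no empty cell satisfies it; stays.
  (3,4) → (3,1).
Resulting grid:
@ @ % %
@ @ @ @
% % @ -
All satisfied now.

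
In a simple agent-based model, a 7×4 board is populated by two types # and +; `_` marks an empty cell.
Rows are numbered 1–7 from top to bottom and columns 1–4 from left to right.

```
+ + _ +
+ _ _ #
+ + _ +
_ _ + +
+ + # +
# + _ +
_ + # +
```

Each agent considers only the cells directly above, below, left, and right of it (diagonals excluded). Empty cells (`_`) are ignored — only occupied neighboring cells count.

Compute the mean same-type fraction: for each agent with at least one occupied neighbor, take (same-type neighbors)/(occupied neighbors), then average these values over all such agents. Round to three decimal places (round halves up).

(1,1)+ 2/2
(1,2)+ 1/1
(1,4)+ 0/1
(2,1)+ 2/2
(2,4)# 0/2
(3,1)+ 2/2
(3,2)+ 1/1
(3,4)+ 1/2
(4,3)+ 1/2
(4,4)+ 3/3
(5,1)+ 1/2
(5,2)+ 2/3
(5,3)# 0/3
(5,4)+ 2/3
(6,1)# 0/2
(6,2)+ 2/3
(6,4)+ 2/2
(7,2)+ 1/2
(7,3)# 0/2
(7,4)+ 1/2
Sum over 20 agents: 2/2 + 1/1 + 0/1 + 2/2 + 0/2 + 2/2 + 1/1 + 1/2 + 1/2 + 3/3 + 1/2 + 2/3 + 0/3 + 2/3 + 0/2 + 2/3 + 2/2 + 1/2 + 0/2 + 1/2 = 23/2; mean = 23/2 ÷ 20 = 23/40 = 0.575 → 0.575.

0.575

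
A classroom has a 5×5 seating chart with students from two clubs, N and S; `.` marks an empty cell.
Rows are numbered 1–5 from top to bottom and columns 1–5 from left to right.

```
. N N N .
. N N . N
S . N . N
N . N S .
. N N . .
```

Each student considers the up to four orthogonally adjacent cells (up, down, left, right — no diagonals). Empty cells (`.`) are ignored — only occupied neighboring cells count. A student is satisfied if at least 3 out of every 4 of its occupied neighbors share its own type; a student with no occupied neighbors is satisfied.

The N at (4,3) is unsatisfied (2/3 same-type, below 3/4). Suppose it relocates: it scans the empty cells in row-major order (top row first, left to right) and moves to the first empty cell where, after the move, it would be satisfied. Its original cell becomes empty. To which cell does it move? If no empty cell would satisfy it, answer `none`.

Vacating (4,3). Empty cells in order:
  (1,1): 1/1 same-type → satisfied — stop here.

(1,1)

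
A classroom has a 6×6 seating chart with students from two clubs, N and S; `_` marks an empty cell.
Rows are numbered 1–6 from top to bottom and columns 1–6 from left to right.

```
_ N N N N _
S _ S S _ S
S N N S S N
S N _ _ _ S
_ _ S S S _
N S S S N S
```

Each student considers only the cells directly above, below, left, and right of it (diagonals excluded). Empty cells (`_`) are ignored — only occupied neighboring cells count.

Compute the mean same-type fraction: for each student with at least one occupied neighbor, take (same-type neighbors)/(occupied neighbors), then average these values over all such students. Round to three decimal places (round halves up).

Row 1: (1,2)N 1/1 · (1,3)N 2/3 · (1,4)N 2/3 · (1,5)N 1/1
Row 2: (2,1)S 1/1 · (2,3)S 1/3 · (2,4)S 2/3 · (2,6)S 0/1
Row 3: (3,1)S 2/3 · (3,2)N 2/3 · (3,3)N 1/3 · (3,4)S 2/3 · (3,5)S 1/2 · (3,6)N 0/3
Row 4: (4,1)S 1/2 · (4,2)N 1/2 · (4,6)S 0/1
Row 5: (5,3)S 2/2 · (5,4)S 3/3 · (5,5)S 1/2
Row 6: (6,1)N 0/1 · (6,2)S 1/2 · (6,3)S 3/3 · (6,4)S 2/3 · (6,5)N 0/3 · (6,6)S 0/1
Sum over 26 students: 1/1 + 2/3 + 2/3 + 1/1 + 1/1 + 1/3 + 2/3 + 0/1 + 2/3 + 2/3 + 1/3 + 2/3 + 1/2 + 0/3 + 1/2 + 1/2 + 0/1 + 2/2 + 3/3 + 1/2 + 0/1 + 1/2 + 3/3 + 2/3 + 0/3 + 0/1 = 83/6; mean = 83/6 ÷ 26 = 83/156 = 0.532051… → 0.532.

0.532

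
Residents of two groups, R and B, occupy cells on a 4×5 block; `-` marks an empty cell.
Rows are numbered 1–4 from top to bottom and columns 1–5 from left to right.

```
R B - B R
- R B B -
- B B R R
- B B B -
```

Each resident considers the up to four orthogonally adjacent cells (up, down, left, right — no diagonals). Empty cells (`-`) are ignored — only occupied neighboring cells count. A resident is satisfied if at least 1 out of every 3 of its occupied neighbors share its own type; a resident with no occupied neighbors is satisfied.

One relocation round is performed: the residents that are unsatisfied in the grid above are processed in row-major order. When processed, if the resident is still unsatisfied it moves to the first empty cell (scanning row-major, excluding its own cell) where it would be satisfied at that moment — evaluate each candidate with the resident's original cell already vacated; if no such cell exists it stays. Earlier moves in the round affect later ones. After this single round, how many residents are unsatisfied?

0

Initially unsatisfied (in order): (1,1), (1,2), (1,5), (2,2), (3,4).
  (1,1) → (2,1).
  (1,2) → (1,3).
  (1,5) → (1,1).
  (2,2): now satisfied by earlier moves; stays.
  (3,4) → (1,2).
Resulting grid:
R R B B -
R R B B -
- B B - R
- B B B -
All satisfied now.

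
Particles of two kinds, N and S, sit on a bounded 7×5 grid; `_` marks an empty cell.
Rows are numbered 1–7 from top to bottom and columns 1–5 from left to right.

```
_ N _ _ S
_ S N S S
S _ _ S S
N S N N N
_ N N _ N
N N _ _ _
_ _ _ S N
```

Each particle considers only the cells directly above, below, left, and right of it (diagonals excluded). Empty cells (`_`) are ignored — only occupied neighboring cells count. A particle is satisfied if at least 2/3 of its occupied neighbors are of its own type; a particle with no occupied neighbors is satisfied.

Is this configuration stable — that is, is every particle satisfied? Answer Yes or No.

No

Row 1: (1,2)N 0/1 not · (1,5)S 1/1 satisfied
Row 2: (2,2)S 0/2 not · (2,3)N 0/2 not · (2,4)S 2/3 satisfied · (2,5)S 3/3 satisfied
Row 3: (3,1)S 0/1 not · (3,4)S 2/3 satisfied · (3,5)S 2/3 satisfied
Row 4: (4,1)N 0/2 not · (4,2)S 0/3 not · (4,3)N 2/3 satisfied · (4,4)N 2/3 satisfied · (4,5)N 2/3 satisfied
Row 5: (5,2)N 2/3 satisfied · (5,3)N 2/2 satisfied · (5,5)N 1/1 satisfied
Row 6: (6,1)N 1/1 satisfied · (6,2)N 2/2 satisfied
Row 7: (7,4)S 0/1 not · (7,5)N 0/1 not
For instance (1,2) has only 0/1 same-type neighbors, below 2/3.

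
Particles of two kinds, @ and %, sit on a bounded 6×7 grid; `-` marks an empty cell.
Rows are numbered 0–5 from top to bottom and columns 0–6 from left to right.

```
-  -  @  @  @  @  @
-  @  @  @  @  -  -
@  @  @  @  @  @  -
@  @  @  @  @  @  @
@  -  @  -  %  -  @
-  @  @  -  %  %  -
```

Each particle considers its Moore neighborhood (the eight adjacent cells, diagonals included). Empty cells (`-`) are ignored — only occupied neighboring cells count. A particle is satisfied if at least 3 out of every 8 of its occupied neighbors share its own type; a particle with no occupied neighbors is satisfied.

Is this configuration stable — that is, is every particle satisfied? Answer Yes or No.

Yes

Row 0: (0,2)@ 4/4 ✓ · (0,3)@ 5/5 ✓ · (0,4)@ 4/4 ✓ · (0,5)@ 3/3 ✓ · (0,6)@ 1/1 ✓
Row 1: (1,1)@ 5/5 ✓ · (1,2)@ 7/7 ✓ · (1,3)@ 8/8 ✓ · (1,4)@ 7/7 ✓
Row 2: (2,0)@ 4/4 ✓ · (2,1)@ 7/7 ✓ · (2,2)@ 8/8 ✓ · (2,3)@ 8/8 ✓ · (2,4)@ 7/7 ✓ · (2,5)@ 5/5 ✓
Row 3: (3,0)@ 4/4 ✓ · (3,1)@ 7/7 ✓ · (3,2)@ 6/6 ✓ · (3,3)@ 6/7 ✓ · (3,4)@ 5/6 ✓ · (3,5)@ 5/6 ✓ · (3,6)@ 3/3 ✓
Row 4: (4,0)@ 3/3 ✓ · (4,2)@ 5/5 ✓ · (4,4)% 2/5 ✓ · (4,6)@ 2/3 ✓
Row 5: (5,1)@ 3/3 ✓ · (5,2)@ 2/2 ✓ · (5,4)% 2/2 ✓ · (5,5)% 2/3 ✓
All meet the threshold, so the configuration is stable.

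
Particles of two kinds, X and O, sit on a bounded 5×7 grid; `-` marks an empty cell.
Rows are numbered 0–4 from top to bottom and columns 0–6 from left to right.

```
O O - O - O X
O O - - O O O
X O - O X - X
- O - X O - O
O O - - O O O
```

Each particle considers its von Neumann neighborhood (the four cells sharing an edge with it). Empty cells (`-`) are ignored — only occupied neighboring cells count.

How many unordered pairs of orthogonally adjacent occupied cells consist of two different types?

Scan each occupied cell's neighbors to the right and below so each pair is counted once.
Row 0: O(0,0)–O(0,1)= O(0,0)–O(1,0)= O(0,1)–O(1,1)= O(0,5)–X(0,6)≠ O(0,5)–O(1,5)= X(0,6)–O(1,6)≠  → 2/6 unlike.
Row 1: O(1,0)–O(1,1)= O(1,0)–X(2,0)≠ O(1,1)–O(2,1)= O(1,4)–O(1,5)= O(1,4)–X(2,4)≠ O(1,5)–O(1,6)= O(1,6)–X(2,6)≠  → 3/7 unlike.
Row 2: X(2,0)–O(2,1)≠ O(2,1)–O(3,1)= O(2,3)–X(2,4)≠ O(2,3)–X(3,3)≠ X(2,4)–O(3,4)≠ X(2,6)–O(3,6)≠  → 5/6 unlike.
Row 3: O(3,1)–O(4,1)= X(3,3)–O(3,4)≠ O(3,4)–O(4,4)= O(3,6)–O(4,6)=  → 1/4 unlike.
Row 4: O(4,0)–O(4,1)= O(4,4)–O(4,5)= O(4,5)–O(4,6)=  → 0/3 unlike.
Total adjacent occupied pairs: 26; unlike-type pairs: 11.

11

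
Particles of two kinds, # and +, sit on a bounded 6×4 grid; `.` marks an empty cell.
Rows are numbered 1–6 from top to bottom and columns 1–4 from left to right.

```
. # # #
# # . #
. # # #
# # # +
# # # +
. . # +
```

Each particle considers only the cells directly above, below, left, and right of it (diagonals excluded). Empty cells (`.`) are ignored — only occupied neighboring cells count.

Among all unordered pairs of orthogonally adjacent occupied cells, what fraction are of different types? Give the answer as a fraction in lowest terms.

Scan each occupied cell's neighbors to the right and below so each pair is counted once.
Row 1: #(1,2)–#(1,3)= #(1,2)–#(2,2)= #(1,3)–#(1,4)= #(1,4)–#(2,4)=  → 0/4 unlike.
Row 2: #(2,1)–#(2,2)= #(2,2)–#(3,2)= #(2,4)–#(3,4)=  → 0/3 unlike.
Row 3: #(3,2)–#(3,3)= #(3,2)–#(4,2)= #(3,3)–#(3,4)= #(3,3)–#(4,3)= #(3,4)–+(4,4)≠  → 1/5 unlike.
Row 4: #(4,1)–#(4,2)= #(4,1)–#(5,1)= #(4,2)–#(4,3)= #(4,2)–#(5,2)= #(4,3)–+(4,4)≠ #(4,3)–#(5,3)= +(4,4)–+(5,4)=  → 1/7 unlike.
Row 5: #(5,1)–#(5,2)= #(5,2)–#(5,3)= #(5,3)–+(5,4)≠ #(5,3)–#(6,3)= +(5,4)–+(6,4)=  → 1/5 unlike.
Row 6: #(6,3)–+(6,4)≠  → 1/1 unlike.
Total adjacent occupied pairs: 25; unlike-type pairs: 4.
4/25 is already in lowest terms.

4/25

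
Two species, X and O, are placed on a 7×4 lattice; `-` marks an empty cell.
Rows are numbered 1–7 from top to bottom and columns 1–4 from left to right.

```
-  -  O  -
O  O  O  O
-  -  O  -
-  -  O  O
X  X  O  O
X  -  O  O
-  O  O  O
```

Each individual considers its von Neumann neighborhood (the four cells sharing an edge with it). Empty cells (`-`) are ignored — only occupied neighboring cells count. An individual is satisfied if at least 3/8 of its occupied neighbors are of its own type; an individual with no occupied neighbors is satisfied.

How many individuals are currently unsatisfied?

0

(1,3)O 1/1 ok
(2,1)O 1/1 ok
(2,2)O 2/2 ok
(2,3)O 4/4 ok
(2,4)O 1/1 ok
(3,3)O 2/2 ok
(4,3)O 3/3 ok
(4,4)O 2/2 ok
(5,1)X 2/2 ok
(5,2)X 1/2 ok
(5,3)O 3/4 ok
(5,4)O 3/3 ok
(6,1)X 1/1 ok
(6,3)O 3/3 ok
(6,4)O 3/3 ok
(7,2)O 1/1 ok
(7,3)O 3/3 ok
(7,4)O 2/2 ok
Every one meets the threshold.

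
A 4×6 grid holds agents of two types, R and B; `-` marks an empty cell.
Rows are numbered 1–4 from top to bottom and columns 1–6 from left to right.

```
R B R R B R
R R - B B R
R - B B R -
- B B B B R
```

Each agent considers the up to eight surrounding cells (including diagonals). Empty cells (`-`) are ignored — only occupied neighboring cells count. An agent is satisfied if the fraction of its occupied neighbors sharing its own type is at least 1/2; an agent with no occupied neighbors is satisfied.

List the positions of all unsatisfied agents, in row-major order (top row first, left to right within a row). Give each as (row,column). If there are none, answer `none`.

(1,2), (1,4), (1,5), (1,6), (2,5), (3,5)

(1,1)R 2/3 ok
(1,2)B 0/4 unhappy
(1,3)R 2/4 ok
(1,4)R 1/4 unhappy
(1,5)B 2/5 unhappy
(1,6)R 1/3 unhappy
(2,1)R 3/4 ok
(2,2)R 4/6 ok
(2,4)B 4/7 ok
(2,5)B 3/7 unhappy
(2,6)R 2/4 ok
(3,1)R 2/3 ok
(3,3)B 5/6 ok
(3,4)B 6/7 ok
(3,5)R 2/7 unhappy
(4,2)B 2/3 ok
(4,3)B 4/4 ok
(4,4)B 4/5 ok
(4,5)B 2/4 ok
(4,6)R 1/2 ok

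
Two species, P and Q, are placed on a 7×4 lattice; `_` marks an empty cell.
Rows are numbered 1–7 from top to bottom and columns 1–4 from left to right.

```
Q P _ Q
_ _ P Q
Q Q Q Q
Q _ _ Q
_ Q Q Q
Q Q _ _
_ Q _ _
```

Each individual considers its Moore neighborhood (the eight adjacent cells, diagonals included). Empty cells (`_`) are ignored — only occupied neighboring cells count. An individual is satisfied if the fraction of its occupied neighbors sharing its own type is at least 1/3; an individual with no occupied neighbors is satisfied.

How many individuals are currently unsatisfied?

2

Row 1: (1,1)Q 0/1 unhappy · (1,2)P 1/2 ok · (1,4)Q 1/2 ok
Row 2: (2,3)P 1/6 unhappy · (2,4)Q 3/4 ok
Row 3: (3,1)Q 2/2 ok · (3,2)Q 3/4 ok · (3,3)Q 4/5 ok · (3,4)Q 3/4 ok
Row 4: (4,1)Q 3/3 ok · (4,4)Q 4/4 ok
Row 5: (5,2)Q 4/4 ok · (5,3)Q 4/4 ok · (5,4)Q 2/2 ok
Row 6: (6,1)Q 3/3 ok · (6,2)Q 4/4 ok
Row 7: (7,2)Q 2/2 ok
Unsatisfied: (1,1), (2,3) — 2 in total.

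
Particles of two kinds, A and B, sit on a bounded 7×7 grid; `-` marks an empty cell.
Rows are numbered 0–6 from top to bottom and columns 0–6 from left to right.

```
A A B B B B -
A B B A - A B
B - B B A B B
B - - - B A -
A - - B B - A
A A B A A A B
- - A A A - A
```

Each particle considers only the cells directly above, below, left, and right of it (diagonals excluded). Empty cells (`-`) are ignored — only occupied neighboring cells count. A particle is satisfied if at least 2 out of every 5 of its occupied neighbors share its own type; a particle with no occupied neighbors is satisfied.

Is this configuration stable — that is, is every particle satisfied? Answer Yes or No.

Row 0: (0,0)A 2/2 ✓ · (0,1)A 1/3 ✗ · (0,2)B 2/3 ✓ · (0,3)B 2/3 ✓ · (0,4)B 2/2 ✓ · (0,5)B 1/2 ✓
Row 1: (1,0)A 1/3 ✗ · (1,1)B 1/3 ✗ · (1,2)B 3/4 ✓ · (1,3)A 0/3 ✗ · (1,5)A 0/3 ✗ · (1,6)B 1/2 ✓
Row 2: (2,0)B 1/2 ✓ · (2,2)B 2/2 ✓ · (2,3)B 1/3 ✗ · (2,4)A 0/3 ✗ · (2,5)B 1/4 ✗ · (2,6)B 2/2 ✓
Row 3: (3,0)B 1/2 ✓ · (3,4)B 1/3 ✗ · (3,5)A 0/2 ✗
Row 4: (4,0)A 1/2 ✓ · (4,3)B 1/2 ✓ · (4,4)B 2/3 ✓ · (4,6)A 0/1 ✗
Row 5: (5,0)A 2/2 ✓ · (5,1)A 1/2 ✓ · (5,2)B 0/3 ✗ · (5,3)A 2/4 ✓ · (5,4)A 3/4 ✓ · (5,5)A 1/2 ✓ · (5,6)B 0/3 ✗
Row 6: (6,2)A 1/2 ✓ · (6,3)A 3/3 ✓ · (6,4)A 2/2 ✓ · (6,6)A 0/1 ✗
For instance (0,1) has only 1/3 same-type neighbors, below 2/5.

No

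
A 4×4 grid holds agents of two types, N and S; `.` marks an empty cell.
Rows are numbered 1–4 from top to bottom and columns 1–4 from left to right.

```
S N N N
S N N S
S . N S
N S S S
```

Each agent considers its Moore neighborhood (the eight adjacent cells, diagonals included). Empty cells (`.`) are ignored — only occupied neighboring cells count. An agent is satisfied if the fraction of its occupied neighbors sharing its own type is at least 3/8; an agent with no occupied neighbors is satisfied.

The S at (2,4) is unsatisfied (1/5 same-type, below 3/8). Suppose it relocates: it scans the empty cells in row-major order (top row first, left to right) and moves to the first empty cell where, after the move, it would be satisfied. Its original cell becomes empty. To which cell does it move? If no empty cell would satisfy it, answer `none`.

Vacating (2,4). Empty cells in order:
  (3,2): 4/8 same-type → satisfied — stop here.

(3,2)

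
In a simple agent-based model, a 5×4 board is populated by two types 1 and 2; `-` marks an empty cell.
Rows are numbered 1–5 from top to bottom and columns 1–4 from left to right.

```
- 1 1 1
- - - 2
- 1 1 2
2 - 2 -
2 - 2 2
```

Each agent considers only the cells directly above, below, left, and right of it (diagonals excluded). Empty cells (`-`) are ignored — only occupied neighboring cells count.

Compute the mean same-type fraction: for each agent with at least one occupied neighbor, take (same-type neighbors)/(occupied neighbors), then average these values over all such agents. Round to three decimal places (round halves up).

(1,2)1 1/1
(1,3)1 2/2
(1,4)1 1/2
(2,4)2 1/2
(3,2)1 1/1
(3,3)1 1/3
(3,4)2 1/2
(4,1)2 1/1
(4,3)2 1/2
(5,1)2 1/1
(5,3)2 2/2
(5,4)2 1/1
Sum over 12 agents: 1/1 + 2/2 + 1/2 + 1/2 + 1/1 + 1/3 + 1/2 + 1/1 + 1/2 + 1/1 + 2/2 + 1/1 = 28/3; mean = 28/3 ÷ 12 = 7/9 = 0.777777… → 0.778.

0.778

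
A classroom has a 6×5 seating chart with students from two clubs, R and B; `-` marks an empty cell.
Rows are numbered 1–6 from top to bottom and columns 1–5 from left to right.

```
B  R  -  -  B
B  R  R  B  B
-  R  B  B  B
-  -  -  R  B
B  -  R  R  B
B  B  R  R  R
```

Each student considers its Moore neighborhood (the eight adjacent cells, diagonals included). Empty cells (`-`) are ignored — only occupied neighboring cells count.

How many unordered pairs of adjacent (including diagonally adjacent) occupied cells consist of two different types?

Scan each occupied cell's neighbors to the right and below (and the two forward diagonals) so each pair is counted once.
From row 1: 3 unlike of 8 pairs (running 3/8).
From row 2: 6 unlike of 15 pairs (running 9/23).
From row 3: 4 unlike of 8 pairs (running 13/31).
From row 4: 3 unlike of 6 pairs (running 16/37).
From row 5: 4 unlike of 12 pairs (running 20/49).
From row 6: 1 unlike of 4 pairs (running 21/53).
Total adjacent occupied pairs: 53; unlike-type pairs: 21.

21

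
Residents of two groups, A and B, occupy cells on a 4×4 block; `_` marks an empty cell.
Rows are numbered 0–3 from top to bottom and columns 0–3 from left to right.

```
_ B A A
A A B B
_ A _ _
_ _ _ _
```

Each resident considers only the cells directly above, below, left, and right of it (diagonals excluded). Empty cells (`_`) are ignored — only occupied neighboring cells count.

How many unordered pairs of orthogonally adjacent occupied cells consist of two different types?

Scan each occupied cell's neighbors to the right and below so each pair is counted once.
Row 0: B(0,1)–A(0,2)≠ B(0,1)–A(1,1)≠ A(0,2)–A(0,3)= A(0,2)–B(1,2)≠ A(0,3)–B(1,3)≠  → 4/5 unlike.
Row 1: A(1,0)–A(1,1)= A(1,1)–B(1,2)≠ A(1,1)–A(2,1)= B(1,2)–B(1,3)=  → 1/4 unlike.
Total adjacent occupied pairs: 9; unlike-type pairs: 5.

5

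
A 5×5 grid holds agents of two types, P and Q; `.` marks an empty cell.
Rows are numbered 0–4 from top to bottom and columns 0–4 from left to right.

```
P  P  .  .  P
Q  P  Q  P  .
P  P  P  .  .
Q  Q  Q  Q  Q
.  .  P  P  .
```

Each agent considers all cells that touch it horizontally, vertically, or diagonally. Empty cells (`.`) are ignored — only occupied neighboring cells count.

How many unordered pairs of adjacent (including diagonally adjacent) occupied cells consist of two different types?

Scan each occupied cell's neighbors to the right and below (and the two forward diagonals) so each pair is counted once.
Row 0: P(0,0)–P(0,1)= P(0,0)–Q(1,0)≠ P(0,0)–P(1,1)= P(0,1)–P(1,1)= P(0,1)–Q(1,2)≠ P(0,1)–Q(1,0)≠ P(0,4)–P(1,3)=  → 3/7 unlike.
Row 1: Q(1,0)–P(1,1)≠ Q(1,0)–P(2,0)≠ Q(1,0)–P(2,1)≠ P(1,1)–Q(1,2)≠ P(1,1)–P(2,1)= P(1,1)–P(2,2)= P(1,1)–P(2,0)= Q(1,2)–P(1,3)≠ Q(1,2)–P(2,2)≠ Q(1,2)–P(2,1)≠ P(1,3)–P(2,2)=  → 7/11 unlike.
Row 2: P(2,0)–P(2,1)= P(2,0)–Q(3,0)≠ P(2,0)–Q(3,1)≠ P(2,1)–P(2,2)= P(2,1)–Q(3,1)≠ P(2,1)–Q(3,2)≠ P(2,1)–Q(3,0)≠ P(2,2)–Q(3,2)≠ P(2,2)–Q(3,3)≠ P(2,2)–Q(3,1)≠  → 8/10 unlike.
Row 3: Q(3,0)–Q(3,1)= Q(3,1)–Q(3,2)= Q(3,1)–P(4,2)≠ Q(3,2)–Q(3,3)= Q(3,2)–P(4,2)≠ Q(3,2)–P(4,3)≠ Q(3,3)–Q(3,4)= Q(3,3)–P(4,3)≠ Q(3,3)–P(4,2)≠ Q(3,4)–P(4,3)≠  → 6/10 unlike.
Row 4: P(4,2)–P(4,3)=  → 0/1 unlike.
Total adjacent occupied pairs: 39; unlike-type pairs: 24.

24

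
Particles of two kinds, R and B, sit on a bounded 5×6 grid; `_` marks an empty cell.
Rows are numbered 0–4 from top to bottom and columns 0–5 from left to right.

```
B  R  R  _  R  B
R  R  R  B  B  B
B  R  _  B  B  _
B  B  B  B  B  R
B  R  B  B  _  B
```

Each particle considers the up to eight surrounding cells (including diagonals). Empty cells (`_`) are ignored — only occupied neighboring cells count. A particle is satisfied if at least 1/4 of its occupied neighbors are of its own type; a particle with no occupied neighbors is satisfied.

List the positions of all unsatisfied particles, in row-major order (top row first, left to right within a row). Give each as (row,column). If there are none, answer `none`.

(0,0), (0,4), (3,5), (4,1)

Row 0: (0,0)B 0/3 not · (0,1)R 4/5 satisfied · (0,2)R 3/4 satisfied · (0,4)R 0/4 not · (0,5)B 2/3 satisfied
Row 1: (1,0)R 3/5 satisfied · (1,1)R 5/7 satisfied · (1,2)R 4/6 satisfied · (1,3)B 3/6 satisfied · (1,4)B 5/6 satisfied · (1,5)B 3/4 satisfied
Row 2: (2,0)B 2/5 satisfied · (2,1)R 3/7 satisfied · (2,3)B 6/7 satisfied · (2,4)B 6/7 satisfied
Row 3: (3,0)B 3/5 satisfied · (3,1)B 5/7 satisfied · (3,2)B 5/7 satisfied · (3,3)B 6/6 satisfied · (3,4)B 5/6 satisfied · (3,5)R 0/3 not
Row 4: (4,0)B 2/3 satisfied · (4,1)R 0/5 not · (4,2)B 4/5 satisfied · (4,3)B 4/4 satisfied · (4,5)B 1/2 satisfied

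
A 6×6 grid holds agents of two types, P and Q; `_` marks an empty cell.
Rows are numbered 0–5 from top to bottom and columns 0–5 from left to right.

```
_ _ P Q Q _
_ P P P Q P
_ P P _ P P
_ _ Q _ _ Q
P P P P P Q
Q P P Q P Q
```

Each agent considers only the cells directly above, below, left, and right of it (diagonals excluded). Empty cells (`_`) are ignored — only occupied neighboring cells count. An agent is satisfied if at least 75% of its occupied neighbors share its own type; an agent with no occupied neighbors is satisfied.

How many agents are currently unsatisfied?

Row 0: (0,2)P 1/2 not · (0,3)Q 1/3 not · (0,4)Q 2/2 satisfied
Row 1: (1,1)P 2/2 satisfied · (1,2)P 4/4 satisfied · (1,3)P 1/3 not · (1,4)Q 1/4 not · (1,5)P 1/2 not
Row 2: (2,1)P 2/2 satisfied · (2,2)P 2/3 not · (2,4)P 1/2 not · (2,5)P 2/3 not
Row 3: (3,2)Q 0/2 not · (3,5)Q 1/2 not
Row 4: (4,0)P 1/2 not · (4,1)P 3/3 satisfied · (4,2)P 3/4 satisfied · (4,3)P 2/3 not · (4,4)P 2/3 not · (4,5)Q 2/3 not
Row 5: (5,0)Q 0/2 not · (5,1)P 2/3 not · (5,2)P 2/3 not · (5,3)Q 0/3 not · (5,4)P 1/3 not · (5,5)Q 1/2 not
Unsatisfied: (0,2), (0,3), (1,3), (1,4), (1,5), (2,2), (2,4), (2,5), (3,2), (3,5), (4,0), (4,3), (4,4), (4,5), (5,0), (5,1), (5,2), (5,3), (5,4), (5,5) — 20 in total.

20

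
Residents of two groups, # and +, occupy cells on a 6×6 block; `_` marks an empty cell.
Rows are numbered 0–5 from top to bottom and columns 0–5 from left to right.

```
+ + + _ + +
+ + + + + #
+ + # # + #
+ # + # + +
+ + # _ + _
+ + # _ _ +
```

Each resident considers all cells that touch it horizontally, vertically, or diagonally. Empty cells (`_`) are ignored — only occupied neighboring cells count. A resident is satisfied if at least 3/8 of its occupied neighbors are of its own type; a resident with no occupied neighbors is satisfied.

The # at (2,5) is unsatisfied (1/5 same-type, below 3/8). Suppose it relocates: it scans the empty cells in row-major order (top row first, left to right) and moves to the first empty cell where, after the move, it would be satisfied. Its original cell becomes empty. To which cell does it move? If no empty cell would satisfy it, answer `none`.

(4,3)

Vacating (2,5). Empty cells in order:
  (0,3): 0/5 same-type → still unsatisfied.
  (4,3): 3/6 same-type → satisfied — stop here.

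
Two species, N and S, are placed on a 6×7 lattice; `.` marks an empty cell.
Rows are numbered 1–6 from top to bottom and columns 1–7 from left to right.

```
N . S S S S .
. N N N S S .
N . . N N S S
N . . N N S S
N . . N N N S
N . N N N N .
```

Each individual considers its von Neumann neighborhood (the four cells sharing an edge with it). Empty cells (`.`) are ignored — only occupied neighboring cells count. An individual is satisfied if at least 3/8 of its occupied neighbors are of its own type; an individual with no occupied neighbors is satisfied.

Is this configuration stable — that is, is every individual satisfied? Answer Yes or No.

(1,1)N 0/0 ✓
(1,3)S 1/2 ✓
(1,4)S 2/3 ✓
(1,5)S 3/3 ✓
(1,6)S 2/2 ✓
(2,2)N 1/1 ✓
(2,3)N 2/3 ✓
(2,4)N 2/4 ✓
(2,5)S 2/4 ✓
(2,6)S 3/3 ✓
(3,1)N 1/1 ✓
(3,4)N 3/3 ✓
(3,5)N 2/4 ✓
(3,6)S 3/4 ✓
(3,7)S 2/2 ✓
(4,1)N 2/2 ✓
(4,4)N 3/3 ✓
(4,5)N 3/4 ✓
(4,6)S 2/4 ✓
(4,7)S 3/3 ✓
(5,1)N 2/2 ✓
(5,4)N 3/3 ✓
(5,5)N 4/4 ✓
(5,6)N 2/4 ✓
(5,7)S 1/2 ✓
(6,1)N 1/1 ✓
(6,3)N 1/1 ✓
(6,4)N 3/3 ✓
(6,5)N 3/3 ✓
(6,6)N 2/2 ✓
All meet the threshold, so the configuration is stable.

Yes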